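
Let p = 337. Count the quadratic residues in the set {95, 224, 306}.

2

(95/337) = +1 → QR.
(224/337) = +1 → QR.
(306/337) = -1 → non-residue.
Total quadratic residues among the 3: 2.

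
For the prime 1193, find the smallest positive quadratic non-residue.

(2/1193) = +1, so 2 is a residue.
(3/1193) = −1, so 3 is the smallest positive non-residue mod 1193.

3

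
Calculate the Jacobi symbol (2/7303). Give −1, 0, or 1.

1

Pull out 2: since 7303 ≡ 7 (mod 8), (2/7303) = +1.
Reached (1/7303) = 1. Collecting the sign flips along the way, the symbol is +1.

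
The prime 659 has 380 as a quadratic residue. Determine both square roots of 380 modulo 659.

Since 659 ≡ 3 (mod 4), a square root of 380 is 380^((659+1)/4) = 380^165 mod 659.
Repeated squaring: 380^2≡79, 380^4≡310, 380^8≡545, 380^16≡475, 380^32≡247, 380^64≡381, 380^128≡181 (mod 659).
380^165 = 380^(128+32+4+1) ≡ 430 (mod 659).
Check: 430² = 184900 ≡ 380 (mod 659). The two roots are 229 and 430.

229, 430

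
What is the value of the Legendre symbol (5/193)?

Reciprocity: 5 ≡ 1 and 193 ≡ 1 (mod 4), so (5/193) = +(193/5).
Reduce top mod 5: now compute (3/5).
Reciprocity: 3 ≡ 3 and 5 ≡ 1 (mod 4), so (3/5) = +(5/3).
Reduce top mod 3: now compute (2/3).
Pull out 2: since 3 ≡ 3 (mod 8), (2/3) = -1.
Reached (1/3) = 1. Collecting the sign flips along the way, the symbol is -1.

-1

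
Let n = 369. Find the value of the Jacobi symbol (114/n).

Pull out 2: since 369 ≡ 1 (mod 8), (2/369) = +1.
Reciprocity: 57 ≡ 1 and 369 ≡ 1 (mod 4), so (57/369) = +(369/57).
Reduce top mod 57: now compute (27/57).
Reciprocity: 27 ≡ 3 and 57 ≡ 1 (mod 4), so (27/57) = +(57/27).
Reduce top mod 27: now compute (3/27).
Reciprocity: 3 ≡ 3 and 27 ≡ 3 (mod 4), so (3/27) = −(27/3).
Reduce top mod 3: now compute (0/3).
Top reduces to 0: gcd > 1, so the symbol is 0.

0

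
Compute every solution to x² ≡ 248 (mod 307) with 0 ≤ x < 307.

Since 307 ≡ 3 (mod 4), a square root of 248 is 248^((307+1)/4) = 248^77 mod 307.
Repeated squaring: 248^2≡104, 248^4≡71, 248^8≡129, 248^16≡63, 248^32≡285, 248^64≡177 (mod 307).
248^77 = 248^(64+8+4+1) ≡ 255 (mod 307).
Check: 255² = 65025 ≡ 248 (mod 307). The two roots are 52 and 255.

52, 255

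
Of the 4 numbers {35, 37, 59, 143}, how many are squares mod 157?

3

(35/157) = +1 → QR.
(37/157) = +1 → QR.
(59/157) = -1 → non-residue.
(143/157) = +1 → QR.
Total quadratic residues among the 4: 3.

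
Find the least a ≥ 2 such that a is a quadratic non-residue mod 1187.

2

(2/1187) = −1, so 2 is the smallest positive non-residue mod 1187.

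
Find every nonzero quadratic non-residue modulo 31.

Square k = 1,…,15 (k and 31−k give the same square):
1²=1, 2²=4, 3²=9, 4²=16, 5²=25, 6²≡5, 7²≡18, 8²≡2, 9²≡19, 10²≡7, 11²≡28, 12²≡20, 13²≡14, 14²≡10, 15²≡8 (mod 31).
The residues are {1, 2, 4, 5, 7, 8, 9, 10, 14, 16, 18, 19, 20, 25, 28}; the non-residues are the remaining 15 nonzero classes.

3 6 11 12 13 15 17 21 22 23 24 26 27 29 30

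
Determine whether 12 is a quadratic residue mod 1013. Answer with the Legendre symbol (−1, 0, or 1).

Euler's criterion: (12/1013) ≡ 12^506 (mod 1013).
12^2 ≡ 144 (mod 1013)
12^4 ≡ 476 (mod 1013)
12^8 ≡ 677 (mod 1013)
12^16 ≡ 453 (mod 1013)
12^32 ≡ 583 (mod 1013)
12^64 ≡ 534 (mod 1013)
12^128 ≡ 503 (mod 1013)
12^256 ≡ 772 (mod 1013)
12^506 = 12^(256+128+64+32+16+8+2) ≡ 1012 (mod 1013).
Result is 1012 ≡ −1, so (12/1013) = −1.

-1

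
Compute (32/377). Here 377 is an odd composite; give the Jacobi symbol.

1

Pull out 2^5: since 377 ≡ 1 (mod 8), (2/377) = +1, so (2/377)^5 = +1.
Reached (1/377) = 1. Collecting the sign flips along the way, the symbol is +1.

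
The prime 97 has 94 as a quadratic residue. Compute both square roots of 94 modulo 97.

26, 71

97 ≡ 1 (mod 4), so we find a root by search.
Trying successive values, 26² = 676 ≡ 94 (mod 97). The other root is 97 − 26 = 71.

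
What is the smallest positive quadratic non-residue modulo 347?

(2/347) = −1, so 2 is the smallest positive non-residue mod 347.

2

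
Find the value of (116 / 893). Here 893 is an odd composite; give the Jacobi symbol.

Pull out 2^2: since 893 ≡ 5 (mod 8), (2/893) = -1, so (2/893)^2 = +1.
Reciprocity: 29 ≡ 1 and 893 ≡ 1 (mod 4), so (29/893) = +(893/29).
Reduce top mod 29: now compute (23/29).
Reciprocity: 23 ≡ 3 and 29 ≡ 1 (mod 4), so (23/29) = +(29/23).
Reduce top mod 23: now compute (6/23).
Pull out 2: since 23 ≡ 7 (mod 8), (2/23) = +1.
Reciprocity: 3 ≡ 3 and 23 ≡ 3 (mod 4), so (3/23) = −(23/3).
Reduce top mod 3: now compute (2/3).
Pull out 2: since 3 ≡ 3 (mod 8), (2/3) = -1.
Reached (1/3) = 1. Collecting the sign flips along the way, the symbol is +1.

1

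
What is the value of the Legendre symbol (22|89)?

1

Euler's criterion: (22/89) ≡ 22^44 (mod 89).
22^2 ≡ 39 (mod 89)
22^4 ≡ 8 (mod 89)
22^8 ≡ 64 (mod 89)
22^16 ≡ 2 (mod 89)
22^32 ≡ 4 (mod 89)
22^44 = 22^(32+8+4) ≡ 1 (mod 89).
Result is 1, so (22/89) = 1.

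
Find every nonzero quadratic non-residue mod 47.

5, 10, 11, 13, 15, 19, 20, 22, 23, 26, 29, 30, 31, 33, 35, 38, 39, 40, 41, 43, 44, 45, 46

Square k = 1,…,23 (k and 47−k give the same square):
1²=1, 2²=4, 3²=9, 4²=16, 5²=25, 6²=36, 7²≡2, 8²≡17, 9²≡34, 10²≡6, 11²≡27, 12²≡3, 13²≡28, 14²≡8, 15²≡37, 16²≡21, 17²≡7, 18²≡42, 19²≡32, 20²≡24, 21²≡18, 22²≡14, 23²≡12 (mod 47).
The residues are {1, 2, 3, 4, 6, 7, 8, 9, 12, 14, 16, 17, 18, 21, 24, 25, 27, 28, 32, 34, 36, 37, 42}; the non-residues are the remaining 23 nonzero classes.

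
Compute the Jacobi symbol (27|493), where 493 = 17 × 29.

Reciprocity: 27 ≡ 3 and 493 ≡ 1 (mod 4), so (27/493) = +(493/27).
Reduce top mod 27: now compute (7/27).
Reciprocity: 7 ≡ 3 and 27 ≡ 3 (mod 4), so (7/27) = −(27/7).
Reduce top mod 7: now compute (6/7).
Pull out 2: since 7 ≡ 7 (mod 8), (2/7) = +1.
Reciprocity: 3 ≡ 3 and 7 ≡ 3 (mod 4), so (3/7) = −(7/3).
Reduce top mod 3: now compute (1/3).
Reached (1/3) = 1. Collecting the sign flips along the way, the symbol is +1.

1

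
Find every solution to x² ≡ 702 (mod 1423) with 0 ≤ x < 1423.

Since 1423 ≡ 3 (mod 4), a square root of 702 is 702^((1423+1)/4) = 702^356 mod 1423.
Repeated squaring: 702^2≡446, 702^4≡1119, 702^8≡1344, 702^16≡549, 702^32≡1148, 702^64≡206, 702^128≡1169, 702^256≡481 (mod 1423).
702^356 = 702^(256+64+32+4) ≡ 655 (mod 1423).
Check: 655² = 429025 ≡ 702 (mod 1423). The two roots are 655 and 768.

655, 768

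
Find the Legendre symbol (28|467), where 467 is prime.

1

Pull out 2^2: since 467 ≡ 3 (mod 8), (2/467) = -1, so (2/467)^2 = +1.
Reciprocity: 7 ≡ 3 and 467 ≡ 3 (mod 4), so (7/467) = −(467/7).
Reduce top mod 7: now compute (5/7).
Reciprocity: 5 ≡ 1 and 7 ≡ 3 (mod 4), so (5/7) = +(7/5).
Reduce top mod 5: now compute (2/5).
Pull out 2: since 5 ≡ 5 (mod 8), (2/5) = -1.
Reached (1/5) = 1. Collecting the sign flips along the way, the symbol is +1.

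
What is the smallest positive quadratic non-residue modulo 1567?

(2/1567) = +1, so 2 is a residue.
(3/1567) = −1, so 3 is the smallest positive non-residue mod 1567.

3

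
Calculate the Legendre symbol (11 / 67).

Reciprocity: 11 ≡ 3 and 67 ≡ 3 (mod 4), so (11/67) = −(67/11).
Reduce top mod 11: now compute (1/11).
Reached (1/11) = 1. Collecting the sign flips along the way, the symbol is -1.

-1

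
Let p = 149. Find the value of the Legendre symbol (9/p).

Euler's criterion: (9/149) ≡ 9^74 (mod 149).
9^2 ≡ 81 (mod 149)
9^4 ≡ 5 (mod 149)
9^8 ≡ 25 (mod 149)
9^16 ≡ 29 (mod 149)
9^32 ≡ 96 (mod 149)
9^64 ≡ 127 (mod 149)
9^74 = 9^(64+8+2) ≡ 1 (mod 149).
Result is 1, so (9/149) = 1.

1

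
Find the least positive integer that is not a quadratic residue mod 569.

(2/569) = +1, so 2 is a residue.
(3/569) = −1, so 3 is the smallest positive non-residue mod 569.

3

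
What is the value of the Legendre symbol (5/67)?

-1

Reciprocity: 5 ≡ 1 and 67 ≡ 3 (mod 4), so (5/67) = +(67/5).
Reduce top mod 5: now compute (2/5).
Pull out 2: since 5 ≡ 5 (mod 8), (2/5) = -1.
Reached (1/5) = 1. Collecting the sign flips along the way, the symbol is -1.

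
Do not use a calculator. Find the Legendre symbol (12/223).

-1

Euler's criterion: (12/223) ≡ 12^111 (mod 223).
12^2 ≡ 144 (mod 223)
12^4 ≡ 220 (mod 223)
12^8 ≡ 9 (mod 223)
12^16 ≡ 81 (mod 223)
12^32 ≡ 94 (mod 223)
12^64 ≡ 139 (mod 223)
12^111 = 12^(64+32+8+4+2+1) ≡ 222 (mod 223).
Result is 222 ≡ −1, so (12/223) = −1.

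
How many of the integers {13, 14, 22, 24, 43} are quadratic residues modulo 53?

(13/53) = +1 → QR.
(14/53) = -1 → non-residue.
(22/53) = -1 → non-residue.
(24/53) = +1 → QR.
(43/53) = +1 → QR.
Total quadratic residues among the 5: 3.

3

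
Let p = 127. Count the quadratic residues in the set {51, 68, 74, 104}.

(51/127) = -1 → non-residue.
(68/127) = +1 → QR.
(74/127) = +1 → QR.
(104/127) = +1 → QR.
Total quadratic residues among the 4: 3.

3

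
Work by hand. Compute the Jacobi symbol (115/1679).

Reciprocity: 115 ≡ 3 and 1679 ≡ 3 (mod 4), so (115/1679) = −(1679/115).
Reduce top mod 115: now compute (69/115).
Reciprocity: 69 ≡ 1 and 115 ≡ 3 (mod 4), so (69/115) = +(115/69).
Reduce top mod 69: now compute (46/69).
Pull out 2: since 69 ≡ 5 (mod 8), (2/69) = -1.
Reciprocity: 23 ≡ 3 and 69 ≡ 1 (mod 4), so (23/69) = +(69/23).
Reduce top mod 23: now compute (0/23).
Top reduces to 0: gcd > 1, so the symbol is 0.

0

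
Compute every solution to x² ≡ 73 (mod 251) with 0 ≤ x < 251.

18, 233

Since 251 ≡ 3 (mod 4), a square root of 73 is 73^((251+1)/4) = 73^63 mod 251.
Repeated squaring: 73^2≡58, 73^4≡101, 73^8≡161, 73^16≡68, 73^32≡106 (mod 251).
73^63 = 73^(32+16+8+4+2+1) ≡ 233 (mod 251).
Check: 233² = 54289 ≡ 73 (mod 251). The two roots are 18 and 233.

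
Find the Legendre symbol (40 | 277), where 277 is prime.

1

Euler's criterion: (40/277) ≡ 40^138 (mod 277).
40^2 ≡ 215 (mod 277)
40^4 ≡ 243 (mod 277)
40^8 ≡ 48 (mod 277)
40^16 ≡ 88 (mod 277)
40^32 ≡ 265 (mod 277)
40^64 ≡ 144 (mod 277)
40^128 ≡ 238 (mod 277)
40^138 = 40^(128+8+2) ≡ 1 (mod 277).
Result is 1, so (40/277) = 1.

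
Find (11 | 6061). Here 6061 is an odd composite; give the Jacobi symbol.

Reciprocity: 11 ≡ 3 and 6061 ≡ 1 (mod 4), so (11/6061) = +(6061/11).
Reduce top mod 11: now compute (0/11).
Top reduces to 0: gcd > 1, so the symbol is 0.

0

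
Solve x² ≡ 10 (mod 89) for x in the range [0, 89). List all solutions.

89 ≡ 1 (mod 4), so we find a root by search.
Trying successive values, 30² = 900 ≡ 10 (mod 89). The other root is 89 − 30 = 59.

30, 59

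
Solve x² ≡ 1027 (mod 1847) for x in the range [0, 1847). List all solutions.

587, 1260

Since 1847 ≡ 3 (mod 4), a square root of 1027 is 1027^((1847+1)/4) = 1027^462 mod 1847.
Repeated squaring: 1027^2≡92, 1027^4≡1076, 1027^8≡1554, 1027^16≡887, 1027^32≡1794, 1027^64≡962, 1027^128≡97, 1027^256≡174 (mod 1847).
1027^462 = 1027^(256+128+64+8+4+2) ≡ 587 (mod 1847).
Check: 587² = 344569 ≡ 1027 (mod 1847). The two roots are 587 and 1260.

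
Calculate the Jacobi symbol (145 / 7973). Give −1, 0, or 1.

1

Reciprocity: 145 ≡ 1 and 7973 ≡ 1 (mod 4), so (145/7973) = +(7973/145).
Reduce top mod 145: now compute (143/145).
Reciprocity: 143 ≡ 3 and 145 ≡ 1 (mod 4), so (143/145) = +(145/143).
Reduce top mod 143: now compute (2/143).
Pull out 2: since 143 ≡ 7 (mod 8), (2/143) = +1.
Reached (1/143) = 1. Collecting the sign flips along the way, the symbol is +1.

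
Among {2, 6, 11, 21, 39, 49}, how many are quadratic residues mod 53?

(2/53) = -1 → non-residue.
(6/53) = +1 → QR.
(11/53) = +1 → QR.
(21/53) = -1 → non-residue.
(39/53) = -1 → non-residue.
(49/53) = +1 → QR.
Total quadratic residues among the 6: 3.

3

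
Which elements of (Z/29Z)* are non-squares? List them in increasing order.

Square k = 1,…,14 (k and 29−k give the same square):
1²=1, 2²=4, 3²=9, 4²=16, 5²=25, 6²≡7, 7²≡20, 8²≡6, 9²≡23, 10²≡13, 11²≡5, 12²≡28, 13²≡24, 14²≡22 (mod 29).
The residues are {1, 4, 5, 6, 7, 9, 13, 16, 20, 22, 23, 24, 25, 28}; the non-residues are the remaining 14 nonzero classes.

2,3,8,10,11,12,14,15,17,18,19,21,26,27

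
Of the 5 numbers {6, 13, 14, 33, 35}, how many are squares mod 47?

(6/47) = +1 → QR.
(13/47) = -1 → non-residue.
(14/47) = +1 → QR.
(33/47) = -1 → non-residue.
(35/47) = -1 → non-residue.
Total quadratic residues among the 5: 2.

2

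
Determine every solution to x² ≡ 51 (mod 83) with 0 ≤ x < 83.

Since 83 ≡ 3 (mod 4), a square root of 51 is 51^((83+1)/4) = 51^21 mod 83.
Repeated squaring: 51^2≡28, 51^4≡37, 51^8≡41, 51^16≡21 (mod 83).
51^21 = 51^(16+4+1) ≡ 36 (mod 83).
Check: 36² = 1296 ≡ 51 (mod 83). The two roots are 36 and 47.

36, 47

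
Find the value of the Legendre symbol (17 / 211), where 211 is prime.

Reciprocity: 17 ≡ 1 and 211 ≡ 3 (mod 4), so (17/211) = +(211/17).
Reduce top mod 17: now compute (7/17).
Reciprocity: 7 ≡ 3 and 17 ≡ 1 (mod 4), so (7/17) = +(17/7).
Reduce top mod 7: now compute (3/7).
Reciprocity: 3 ≡ 3 and 7 ≡ 3 (mod 4), so (3/7) = −(7/3).
Reduce top mod 3: now compute (1/3).
Reached (1/3) = 1. Collecting the sign flips along the way, the symbol is -1.

-1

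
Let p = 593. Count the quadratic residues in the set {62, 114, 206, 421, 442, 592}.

2

(62/593) = +1 → QR.
(114/593) = -1 → non-residue.
(206/593) = -1 → non-residue.
(421/593) = -1 → non-residue.
(442/593) = -1 → non-residue.
(592/593) = +1 → QR.
Total quadratic residues among the 6: 2.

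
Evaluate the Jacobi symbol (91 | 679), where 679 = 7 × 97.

Reciprocity: 91 ≡ 3 and 679 ≡ 3 (mod 4), so (91/679) = −(679/91).
Reduce top mod 91: now compute (42/91).
Pull out 2: since 91 ≡ 3 (mod 8), (2/91) = -1.
Reciprocity: 21 ≡ 1 and 91 ≡ 3 (mod 4), so (21/91) = +(91/21).
Reduce top mod 21: now compute (7/21).
Reciprocity: 7 ≡ 3 and 21 ≡ 1 (mod 4), so (7/21) = +(21/7).
Reduce top mod 7: now compute (0/7).
Top reduces to 0: gcd > 1, so the symbol is 0.

0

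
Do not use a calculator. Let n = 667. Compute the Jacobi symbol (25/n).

1

Reciprocity: 25 ≡ 1 and 667 ≡ 3 (mod 4), so (25/667) = +(667/25).
Reduce top mod 25: now compute (17/25).
Reciprocity: 17 ≡ 1 and 25 ≡ 1 (mod 4), so (17/25) = +(25/17).
Reduce top mod 17: now compute (8/17).
Pull out 2^3: since 17 ≡ 1 (mod 8), (2/17) = +1, so (2/17)^3 = +1.
Reached (1/17) = 1. Collecting the sign flips along the way, the symbol is +1.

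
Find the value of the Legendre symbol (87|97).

-1

Reciprocity: 87 ≡ 3 and 97 ≡ 1 (mod 4), so (87/97) = +(97/87).
Reduce top mod 87: now compute (10/87).
Pull out 2: since 87 ≡ 7 (mod 8), (2/87) = +1.
Reciprocity: 5 ≡ 1 and 87 ≡ 3 (mod 4), so (5/87) = +(87/5).
Reduce top mod 5: now compute (2/5).
Pull out 2: since 5 ≡ 5 (mod 8), (2/5) = -1.
Reached (1/5) = 1. Collecting the sign flips along the way, the symbol is -1.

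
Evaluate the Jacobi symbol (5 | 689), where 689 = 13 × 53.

1

Reciprocity: 5 ≡ 1 and 689 ≡ 1 (mod 4), so (5/689) = +(689/5).
Reduce top mod 5: now compute (4/5).
Pull out 2^2: since 5 ≡ 5 (mod 8), (2/5) = -1, so (2/5)^2 = +1.
Reached (1/5) = 1. Collecting the sign flips along the way, the symbol is +1.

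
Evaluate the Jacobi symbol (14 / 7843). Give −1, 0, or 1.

-1

Pull out 2: since 7843 ≡ 3 (mod 8), (2/7843) = -1.
Reciprocity: 7 ≡ 3 and 7843 ≡ 3 (mod 4), so (7/7843) = −(7843/7).
Reduce top mod 7: now compute (3/7).
Reciprocity: 3 ≡ 3 and 7 ≡ 3 (mod 4), so (3/7) = −(7/3).
Reduce top mod 3: now compute (1/3).
Reached (1/3) = 1. Collecting the sign flips along the way, the symbol is -1.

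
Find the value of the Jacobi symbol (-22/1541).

-1

First reduce: -22 ≡ 1519 (mod 1541).
Reciprocity: 1519 ≡ 3 and 1541 ≡ 1 (mod 4), so (1519/1541) = +(1541/1519).
Reduce top mod 1519: now compute (22/1519).
Pull out 2: since 1519 ≡ 7 (mod 8), (2/1519) = +1.
Reciprocity: 11 ≡ 3 and 1519 ≡ 3 (mod 4), so (11/1519) = −(1519/11).
Reduce top mod 11: now compute (1/11).
Reached (1/11) = 1. Collecting the sign flips along the way, the symbol is -1.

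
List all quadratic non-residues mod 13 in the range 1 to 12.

2,5,6,7,8,11

Square k = 1,…,6 (k and 13−k give the same square):
1²=1, 2²=4, 3²=9, 4²≡3, 5²≡12, 6²≡10 (mod 13).
The residues are {1, 3, 4, 9, 10, 12}; the non-residues are the remaining 6 nonzero classes.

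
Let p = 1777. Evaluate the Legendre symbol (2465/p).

First reduce: 2465 ≡ 688 (mod 1777).
Pull out 2^4: since 1777 ≡ 1 (mod 8), (2/1777) = +1, so (2/1777)^4 = +1.
Reciprocity: 43 ≡ 3 and 1777 ≡ 1 (mod 4), so (43/1777) = +(1777/43).
Reduce top mod 43: now compute (14/43).
Pull out 2: since 43 ≡ 3 (mod 8), (2/43) = -1.
Reciprocity: 7 ≡ 3 and 43 ≡ 3 (mod 4), so (7/43) = −(43/7).
Reduce top mod 7: now compute (1/7).
Reached (1/7) = 1. Collecting the sign flips along the way, the symbol is +1.

1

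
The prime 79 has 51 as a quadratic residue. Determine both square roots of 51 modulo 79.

29, 50

Since 79 ≡ 3 (mod 4), a square root of 51 is 51^((79+1)/4) = 51^20 mod 79.
Repeated squaring: 51^2≡73, 51^4≡36, 51^8≡32, 51^16≡76 (mod 79).
51^20 = 51^(16+4) ≡ 50 (mod 79).
Check: 50² = 2500 ≡ 51 (mod 79). The two roots are 29 and 50.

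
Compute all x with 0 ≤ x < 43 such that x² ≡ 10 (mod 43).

Since 43 ≡ 3 (mod 4), a square root of 10 is 10^((43+1)/4) = 10^11 mod 43.
Repeated squaring: 10^2≡14, 10^4≡24, 10^8≡17 (mod 43).
10^11 = 10^(8+2+1) ≡ 15 (mod 43).
Check: 15² = 225 ≡ 10 (mod 43). The two roots are 15 and 28.

15, 28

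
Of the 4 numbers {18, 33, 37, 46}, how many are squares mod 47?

(18/47) = +1 → QR.
(33/47) = -1 → non-residue.
(37/47) = +1 → QR.
(46/47) = -1 → non-residue.
Total quadratic residues among the 4: 2.

2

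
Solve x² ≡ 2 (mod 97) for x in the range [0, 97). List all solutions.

14, 83

97 ≡ 1 (mod 4), so we find a root by search.
Trying successive values, 14² = 196 ≡ 2 (mod 97). The other root is 97 − 14 = 83.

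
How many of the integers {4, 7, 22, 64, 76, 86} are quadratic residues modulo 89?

3

(4/89) = +1 → QR.
(7/89) = -1 → non-residue.
(22/89) = +1 → QR.
(64/89) = +1 → QR.
(76/89) = -1 → non-residue.
(86/89) = -1 → non-residue.
Total quadratic residues among the 6: 3.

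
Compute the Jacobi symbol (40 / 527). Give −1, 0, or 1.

-1

Pull out 2^3: since 527 ≡ 7 (mod 8), (2/527) = +1, so (2/527)^3 = +1.
Reciprocity: 5 ≡ 1 and 527 ≡ 3 (mod 4), so (5/527) = +(527/5).
Reduce top mod 5: now compute (2/5).
Pull out 2: since 5 ≡ 5 (mod 8), (2/5) = -1.
Reached (1/5) = 1. Collecting the sign flips along the way, the symbol is -1.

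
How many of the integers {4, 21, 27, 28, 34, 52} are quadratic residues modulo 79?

3

(4/79) = +1 → QR.
(21/79) = +1 → QR.
(27/79) = -1 → non-residue.
(28/79) = -1 → non-residue.
(34/79) = -1 → non-residue.
(52/79) = +1 → QR.
Total quadratic residues among the 6: 3.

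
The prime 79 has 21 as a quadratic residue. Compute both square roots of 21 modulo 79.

Since 79 ≡ 3 (mod 4), a square root of 21 is 21^((79+1)/4) = 21^20 mod 79.
Repeated squaring: 21^2≡46, 21^4≡62, 21^8≡52, 21^16≡18 (mod 79).
21^20 = 21^(16+4) ≡ 10 (mod 79).
Check: 10² = 100 ≡ 21 (mod 79). The two roots are 10 and 69.

10, 69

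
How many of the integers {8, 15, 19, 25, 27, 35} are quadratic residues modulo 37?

2

(8/37) = -1 → non-residue.
(15/37) = -1 → non-residue.
(19/37) = -1 → non-residue.
(25/37) = +1 → QR.
(27/37) = +1 → QR.
(35/37) = -1 → non-residue.
Total quadratic residues among the 6: 2.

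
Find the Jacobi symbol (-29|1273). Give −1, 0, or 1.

-1

First reduce: -29 ≡ 1244 (mod 1273).
Pull out 2^2: since 1273 ≡ 1 (mod 8), (2/1273) = +1, so (2/1273)^2 = +1.
Reciprocity: 311 ≡ 3 and 1273 ≡ 1 (mod 4), so (311/1273) = +(1273/311).
Reduce top mod 311: now compute (29/311).
Reciprocity: 29 ≡ 1 and 311 ≡ 3 (mod 4), so (29/311) = +(311/29).
Reduce top mod 29: now compute (21/29).
Reciprocity: 21 ≡ 1 and 29 ≡ 1 (mod 4), so (21/29) = +(29/21).
Reduce top mod 21: now compute (8/21).
Pull out 2^3: since 21 ≡ 5 (mod 8), (2/21) = -1, so (2/21)^3 = -1.
Reached (1/21) = 1. Collecting the sign flips along the way, the symbol is -1.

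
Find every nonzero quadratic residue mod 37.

1 3 4 7 9 10 11 12 16 21 25 26 27 28 30 33 34 36

Square k = 1,…,18 (k and 37−k give the same square):
1²=1, 2²=4, 3²=9, 4²=16, 5²=25, 6²=36, 7²≡12, 8²≡27, 9²≡7, 10²≡26, 11²≡10, 12²≡33, 13²≡21, 14²≡11, 15²≡3, 16²≡34, 17²≡30, 18²≡28 (mod 37).
So the quadratic residues mod 37 are {1, 3, 4, 7, 9, 10, 11, 12, 16, 21, 25, 26, 27, 28, 30, 33, 34, 36}.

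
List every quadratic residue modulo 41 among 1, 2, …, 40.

Square k = 1,…,20 (k and 41−k give the same square):
1²=1, 2²=4, 3²=9, 4²=16, 5²=25, 6²=36, 7²≡8, 8²≡23, 9²≡40, 10²≡18, 11²≡39, 12²≡21, 13²≡5, 14²≡32, 15²≡20, 16²≡10, 17²≡2, 18²≡37, 19²≡33, 20²≡31 (mod 41).
So the quadratic residues mod 41 are {1, 2, 4, 5, 8, 9, 10, 16, 18, 20, 21, 23, 25, 31, 32, 33, 36, 37, 39, 40}.

1,2,4,5,8,9,10,16,18,20,21,23,25,31,32,33,36,37,39,40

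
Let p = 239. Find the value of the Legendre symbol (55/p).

1

Reciprocity: 55 ≡ 3 and 239 ≡ 3 (mod 4), so (55/239) = −(239/55).
Reduce top mod 55: now compute (19/55).
Reciprocity: 19 ≡ 3 and 55 ≡ 3 (mod 4), so (19/55) = −(55/19).
Reduce top mod 19: now compute (17/19).
Reciprocity: 17 ≡ 1 and 19 ≡ 3 (mod 4), so (17/19) = +(19/17).
Reduce top mod 17: now compute (2/17).
Pull out 2: since 17 ≡ 1 (mod 8), (2/17) = +1.
Reached (1/17) = 1. Collecting the sign flips along the way, the symbol is +1.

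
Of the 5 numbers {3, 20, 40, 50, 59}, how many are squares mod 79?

(3/79) = -1 → non-residue.
(20/79) = +1 → QR.
(40/79) = +1 → QR.
(50/79) = +1 → QR.
(59/79) = -1 → non-residue.
Total quadratic residues among the 5: 3.

3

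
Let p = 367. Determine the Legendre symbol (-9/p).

-1

Euler's criterion: (-9/367) ≡ 358^183 (mod 367).
358^2 ≡ 81 (mod 367)
358^4 ≡ 322 (mod 367)
358^8 ≡ 190 (mod 367)
358^16 ≡ 134 (mod 367)
358^32 ≡ 340 (mod 367)
358^64 ≡ 362 (mod 367)
358^128 ≡ 25 (mod 367)
358^183 = 358^(128+32+16+4+2+1) ≡ 366 (mod 367).
Result is 366 ≡ −1, so (-9/367) = −1.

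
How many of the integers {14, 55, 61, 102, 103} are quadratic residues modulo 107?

3

(14/107) = +1 → QR.
(55/107) = -1 → non-residue.
(61/107) = +1 → QR.
(102/107) = +1 → QR.
(103/107) = -1 → non-residue.
Total quadratic residues among the 5: 3.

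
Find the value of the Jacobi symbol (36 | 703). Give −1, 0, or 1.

1

Pull out 2^2: since 703 ≡ 7 (mod 8), (2/703) = +1, so (2/703)^2 = +1.
Reciprocity: 9 ≡ 1 and 703 ≡ 3 (mod 4), so (9/703) = +(703/9).
Reduce top mod 9: now compute (1/9).
Reached (1/9) = 1. Collecting the sign flips along the way, the symbol is +1.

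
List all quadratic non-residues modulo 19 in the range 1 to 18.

Square k = 1,…,9 (k and 19−k give the same square):
1²=1, 2²=4, 3²=9, 4²=16, 5²≡6, 6²≡17, 7²≡11, 8²≡7, 9²≡5 (mod 19).
The residues are {1, 4, 5, 6, 7, 9, 11, 16, 17}; the non-residues are the remaining 9 nonzero classes.

2, 3, 8, 10, 12, 13, 14, 15, 18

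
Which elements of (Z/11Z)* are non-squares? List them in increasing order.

Square k = 1,…,5 (k and 11−k give the same square):
1²=1, 2²=4, 3²=9, 4²≡5, 5²≡3 (mod 11).
The residues are {1, 3, 4, 5, 9}; the non-residues are the remaining 5 nonzero classes.

2,6,7,8,10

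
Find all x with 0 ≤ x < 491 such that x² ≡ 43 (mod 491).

Since 491 ≡ 3 (mod 4), a square root of 43 is 43^((491+1)/4) = 43^123 mod 491.
Repeated squaring: 43^2≡376, 43^4≡459, 43^8≡42, 43^16≡291, 43^32≡229, 43^64≡395 (mod 491).
43^123 = 43^(64+32+16+8+2+1) ≡ 176 (mod 491).
Check: 176² = 30976 ≡ 43 (mod 491). The two roots are 176 and 315.

176, 315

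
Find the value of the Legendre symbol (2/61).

Pull out 2: since 61 ≡ 5 (mod 8), (2/61) = -1.
Reached (1/61) = 1. Collecting the sign flips along the way, the symbol is -1.

-1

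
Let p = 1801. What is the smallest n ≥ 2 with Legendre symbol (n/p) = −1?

(2/1801) = +1, so 2 is a residue.
(3/1801) = +1, so 3 is a residue.
(4/1801) = +1, so 4 is a residue.
(5/1801) = +1, so 5 is a residue.
(6/1801) = +1, so 6 is a residue.
(7/1801) = +1, so 7 is a residue.
(8/1801) = +1, so 8 is a residue.
(9/1801) = +1, so 9 is a residue.
(10/1801) = +1, so 10 is a residue.
(11/1801) = −1, so 11 is the smallest positive non-residue mod 1801.

11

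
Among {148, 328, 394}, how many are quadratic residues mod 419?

(148/419) = +1 → QR.
(328/419) = -1 → non-residue.
(394/419) = -1 → non-residue.
Total quadratic residues among the 3: 1.

1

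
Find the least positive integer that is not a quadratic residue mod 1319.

13

(2/1319) = +1, so 2 is a residue.
(3/1319) = +1, so 3 is a residue.
(4/1319) = +1, so 4 is a residue.
(5/1319) = +1, so 5 is a residue.
(6/1319) = +1, so 6 is a residue.
(7/1319) = +1, so 7 is a residue.
(8/1319) = +1, so 8 is a residue.
(9/1319) = +1, so 9 is a residue.
(10/1319) = +1, so 10 is a residue.
(11/1319) = +1, so 11 is a residue.
(12/1319) = +1, so 12 is a residue.
(13/1319) = −1, so 13 is the smallest positive non-residue mod 1319.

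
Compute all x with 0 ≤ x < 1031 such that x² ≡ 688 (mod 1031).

Since 1031 ≡ 3 (mod 4), a square root of 688 is 688^((1031+1)/4) = 688^258 mod 1031.
Repeated squaring: 688^2≡115, 688^4≡853, 688^8≡754, 688^16≡435, 688^32≡552, 688^64≡559, 688^128≡88, 688^256≡527 (mod 1031).
688^258 = 688^(256+2) ≡ 807 (mod 1031).
Check: 807² = 651249 ≡ 688 (mod 1031). The two roots are 224 and 807.

224, 807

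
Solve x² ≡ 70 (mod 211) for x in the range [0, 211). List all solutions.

80, 131

Since 211 ≡ 3 (mod 4), a square root of 70 is 70^((211+1)/4) = 70^53 mod 211.
Repeated squaring: 70^2≡47, 70^4≡99, 70^8≡95, 70^16≡163, 70^32≡194 (mod 211).
70^53 = 70^(32+16+4+1) ≡ 80 (mod 211).
Check: 80² = 6400 ≡ 70 (mod 211). The two roots are 80 and 131.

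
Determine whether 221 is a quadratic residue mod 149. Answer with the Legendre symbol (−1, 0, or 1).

First reduce: 221 ≡ 72 (mod 149).
Pull out 2^3: since 149 ≡ 5 (mod 8), (2/149) = -1, so (2/149)^3 = -1.
Reciprocity: 9 ≡ 1 and 149 ≡ 1 (mod 4), so (9/149) = +(149/9).
Reduce top mod 9: now compute (5/9).
Reciprocity: 5 ≡ 1 and 9 ≡ 1 (mod 4), so (5/9) = +(9/5).
Reduce top mod 5: now compute (4/5).
Pull out 2^2: since 5 ≡ 5 (mod 8), (2/5) = -1, so (2/5)^2 = +1.
Reached (1/5) = 1. Collecting the sign flips along the way, the symbol is -1.

-1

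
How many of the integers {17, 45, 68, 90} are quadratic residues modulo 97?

(17/97) = -1 → non-residue.
(45/97) = -1 → non-residue.
(68/97) = -1 → non-residue.
(90/97) = -1 → non-residue.
Total quadratic residues among the 4: 0.

0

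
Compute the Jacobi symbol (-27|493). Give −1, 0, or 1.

1

First reduce: -27 ≡ 466 (mod 493).
Pull out 2: since 493 ≡ 5 (mod 8), (2/493) = -1.
Reciprocity: 233 ≡ 1 and 493 ≡ 1 (mod 4), so (233/493) = +(493/233).
Reduce top mod 233: now compute (27/233).
Reciprocity: 27 ≡ 3 and 233 ≡ 1 (mod 4), so (27/233) = +(233/27).
Reduce top mod 27: now compute (17/27).
Reciprocity: 17 ≡ 1 and 27 ≡ 3 (mod 4), so (17/27) = +(27/17).
Reduce top mod 17: now compute (10/17).
Pull out 2: since 17 ≡ 1 (mod 8), (2/17) = +1.
Reciprocity: 5 ≡ 1 and 17 ≡ 1 (mod 4), so (5/17) = +(17/5).
Reduce top mod 5: now compute (2/5).
Pull out 2: since 5 ≡ 5 (mod 8), (2/5) = -1.
Reached (1/5) = 1. Collecting the sign flips along the way, the symbol is +1.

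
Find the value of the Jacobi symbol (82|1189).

Pull out 2: since 1189 ≡ 5 (mod 8), (2/1189) = -1.
Reciprocity: 41 ≡ 1 and 1189 ≡ 1 (mod 4), so (41/1189) = +(1189/41).
Reduce top mod 41: now compute (0/41).
Top reduces to 0: gcd > 1, so the symbol is 0.

0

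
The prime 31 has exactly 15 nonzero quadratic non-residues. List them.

3,6,11,12,13,15,17,21,22,23,24,26,27,29,30

Square k = 1,…,15 (k and 31−k give the same square):
1²=1, 2²=4, 3²=9, 4²=16, 5²=25, 6²≡5, 7²≡18, 8²≡2, 9²≡19, 10²≡7, 11²≡28, 12²≡20, 13²≡14, 14²≡10, 15²≡8 (mod 31).
The residues are {1, 2, 4, 5, 7, 8, 9, 10, 14, 16, 18, 19, 20, 25, 28}; the non-residues are the remaining 15 nonzero classes.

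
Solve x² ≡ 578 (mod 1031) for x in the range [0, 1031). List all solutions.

Since 1031 ≡ 3 (mod 4), a square root of 578 is 578^((1031+1)/4) = 578^258 mod 1031.
Repeated squaring: 578^2≡40, 578^4≡569, 578^8≡27, 578^16≡729, 578^32≡476, 578^64≡787, 578^128≡769, 578^256≡598 (mod 1031).
578^258 = 578^(256+2) ≡ 207 (mod 1031).
Check: 207² = 42849 ≡ 578 (mod 1031). The two roots are 207 and 824.

207, 824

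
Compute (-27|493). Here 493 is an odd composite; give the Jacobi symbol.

1

First reduce: -27 ≡ 466 (mod 493).
Pull out 2: since 493 ≡ 5 (mod 8), (2/493) = -1.
Reciprocity: 233 ≡ 1 and 493 ≡ 1 (mod 4), so (233/493) = +(493/233).
Reduce top mod 233: now compute (27/233).
Reciprocity: 27 ≡ 3 and 233 ≡ 1 (mod 4), so (27/233) = +(233/27).
Reduce top mod 27: now compute (17/27).
Reciprocity: 17 ≡ 1 and 27 ≡ 3 (mod 4), so (17/27) = +(27/17).
Reduce top mod 17: now compute (10/17).
Pull out 2: since 17 ≡ 1 (mod 8), (2/17) = +1.
Reciprocity: 5 ≡ 1 and 17 ≡ 1 (mod 4), so (5/17) = +(17/5).
Reduce top mod 5: now compute (2/5).
Pull out 2: since 5 ≡ 5 (mod 8), (2/5) = -1.
Reached (1/5) = 1. Collecting the sign flips along the way, the symbol is +1.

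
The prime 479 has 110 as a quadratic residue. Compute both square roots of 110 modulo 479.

Since 479 ≡ 3 (mod 4), a square root of 110 is 110^((479+1)/4) = 110^120 mod 479.
Repeated squaring: 110^2≡125, 110^4≡297, 110^8≡73, 110^16≡60, 110^32≡247, 110^64≡176 (mod 479).
110^120 = 110^(64+32+16+8) ≡ 70 (mod 479).
Check: 70² = 4900 ≡ 110 (mod 479). The two roots are 70 and 409.

70, 409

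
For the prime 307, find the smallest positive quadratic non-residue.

2

(2/307) = −1, so 2 is the smallest positive non-residue mod 307.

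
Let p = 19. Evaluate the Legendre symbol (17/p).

Reciprocity: 17 ≡ 1 and 19 ≡ 3 (mod 4), so (17/19) = +(19/17).
Reduce top mod 17: now compute (2/17).
Pull out 2: since 17 ≡ 1 (mod 8), (2/17) = +1.
Reached (1/17) = 1. Collecting the sign flips along the way, the symbol is +1.

1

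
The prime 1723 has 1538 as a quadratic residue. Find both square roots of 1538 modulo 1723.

Since 1723 ≡ 3 (mod 4), a square root of 1538 is 1538^((1723+1)/4) = 1538^431 mod 1723.
Repeated squaring: 1538^2≡1488, 1538^4≡89, 1538^8≡1029, 1538^16≡919, 1538^32≡291, 1538^64≡254, 1538^128≡765, 1538^256≡1128 (mod 1723).
1538^431 = 1538^(256+128+32+8+4+2+1) ≡ 1304 (mod 1723).
Check: 1304² = 1700416 ≡ 1538 (mod 1723). The two roots are 419 and 1304.

419, 1304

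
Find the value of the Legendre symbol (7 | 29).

1

Reciprocity: 7 ≡ 3 and 29 ≡ 1 (mod 4), so (7/29) = +(29/7).
Reduce top mod 7: now compute (1/7).
Reached (1/7) = 1. Collecting the sign flips along the way, the symbol is +1.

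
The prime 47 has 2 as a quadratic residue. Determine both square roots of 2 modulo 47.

7, 40

Since 47 ≡ 3 (mod 4), a square root of 2 is 2^((47+1)/4) = 2^12 mod 47.
Repeated squaring: 2^2≡4, 2^4≡16, 2^8≡21 (mod 47).
2^12 = 2^(8+4) ≡ 7 (mod 47).
Check: 7² = 49 ≡ 2 (mod 47). The two roots are 7 and 40.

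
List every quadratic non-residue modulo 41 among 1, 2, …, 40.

3, 6, 7, 11, 12, 13, 14, 15, 17, 19, 22, 24, 26, 27, 28, 29, 30, 34, 35, 38

Square k = 1,…,20 (k and 41−k give the same square):
1²=1, 2²=4, 3²=9, 4²=16, 5²=25, 6²=36, 7²≡8, 8²≡23, 9²≡40, 10²≡18, 11²≡39, 12²≡21, 13²≡5, 14²≡32, 15²≡20, 16²≡10, 17²≡2, 18²≡37, 19²≡33, 20²≡31 (mod 41).
The residues are {1, 2, 4, 5, 8, 9, 10, 16, 18, 20, 21, 23, 25, 31, 32, 33, 36, 37, 39, 40}; the non-residues are the remaining 20 nonzero classes.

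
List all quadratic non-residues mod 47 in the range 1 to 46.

Square k = 1,…,23 (k and 47−k give the same square):
1²=1, 2²=4, 3²=9, 4²=16, 5²=25, 6²=36, 7²≡2, 8²≡17, 9²≡34, 10²≡6, 11²≡27, 12²≡3, 13²≡28, 14²≡8, 15²≡37, 16²≡21, 17²≡7, 18²≡42, 19²≡32, 20²≡24, 21²≡18, 22²≡14, 23²≡12 (mod 47).
The residues are {1, 2, 3, 4, 6, 7, 8, 9, 12, 14, 16, 17, 18, 21, 24, 25, 27, 28, 32, 34, 36, 37, 42}; the non-residues are the remaining 23 nonzero classes.

5, 10, 11, 13, 15, 19, 20, 22, 23, 26, 29, 30, 31, 33, 35, 38, 39, 40, 41, 43, 44, 45, 46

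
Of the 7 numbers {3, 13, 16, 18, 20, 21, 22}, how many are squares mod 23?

4

(3/23) = +1 → QR.
(13/23) = +1 → QR.
(16/23) = +1 → QR.
(18/23) = +1 → QR.
(20/23) = -1 → non-residue.
(21/23) = -1 → non-residue.
(22/23) = -1 → non-residue.
Total quadratic residues among the 7: 4.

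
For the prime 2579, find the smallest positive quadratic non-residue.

(2/2579) = −1, so 2 is the smallest positive non-residue mod 2579.

2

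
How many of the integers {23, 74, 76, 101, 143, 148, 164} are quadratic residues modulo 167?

1

(23/167) = -1 → non-residue.
(74/167) = -1 → non-residue.
(76/167) = +1 → QR.
(101/167) = -1 → non-residue.
(143/167) = -1 → non-residue.
(148/167) = -1 → non-residue.
(164/167) = -1 → non-residue.
Total quadratic residues among the 7: 1.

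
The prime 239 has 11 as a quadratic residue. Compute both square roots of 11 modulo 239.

Since 239 ≡ 3 (mod 4), a square root of 11 is 11^((239+1)/4) = 11^60 mod 239.
Repeated squaring: 11^2≡121, 11^4≡62, 11^8≡20, 11^16≡161, 11^32≡109 (mod 239).
11^60 = 11^(32+16+8+4) ≡ 49 (mod 239).
Check: 49² = 2401 ≡ 11 (mod 239). The two roots are 49 and 190.

49, 190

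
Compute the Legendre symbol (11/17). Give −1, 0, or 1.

-1

Reciprocity: 11 ≡ 3 and 17 ≡ 1 (mod 4), so (11/17) = +(17/11).
Reduce top mod 11: now compute (6/11).
Pull out 2: since 11 ≡ 3 (mod 8), (2/11) = -1.
Reciprocity: 3 ≡ 3 and 11 ≡ 3 (mod 4), so (3/11) = −(11/3).
Reduce top mod 3: now compute (2/3).
Pull out 2: since 3 ≡ 3 (mod 8), (2/3) = -1.
Reached (1/3) = 1. Collecting the sign flips along the way, the symbol is -1.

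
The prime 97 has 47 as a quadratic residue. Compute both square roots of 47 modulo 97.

12, 85

97 ≡ 1 (mod 4), so we find a root by search.
Trying successive values, 12² = 144 ≡ 47 (mod 97). The other root is 97 − 12 = 85.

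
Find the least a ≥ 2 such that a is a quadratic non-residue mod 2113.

(2/2113) = +1, so 2 is a residue.
(3/2113) = +1, so 3 is a residue.
(4/2113) = +1, so 4 is a residue.
(5/2113) = −1, so 5 is the smallest positive non-residue mod 2113.

5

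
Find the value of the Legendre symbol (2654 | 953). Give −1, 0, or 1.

-1

First reduce: 2654 ≡ 748 (mod 953).
Pull out 2^2: since 953 ≡ 1 (mod 8), (2/953) = +1, so (2/953)^2 = +1.
Reciprocity: 187 ≡ 3 and 953 ≡ 1 (mod 4), so (187/953) = +(953/187).
Reduce top mod 187: now compute (18/187).
Pull out 2: since 187 ≡ 3 (mod 8), (2/187) = -1.
Reciprocity: 9 ≡ 1 and 187 ≡ 3 (mod 4), so (9/187) = +(187/9).
Reduce top mod 9: now compute (7/9).
Reciprocity: 7 ≡ 3 and 9 ≡ 1 (mod 4), so (7/9) = +(9/7).
Reduce top mod 7: now compute (2/7).
Pull out 2: since 7 ≡ 7 (mod 8), (2/7) = +1.
Reached (1/7) = 1. Collecting the sign flips along the way, the symbol is -1.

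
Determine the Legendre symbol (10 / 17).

Euler's criterion: (10/17) ≡ 10^8 (mod 17).
10^2 ≡ 15 (mod 17)
10^4 ≡ 4 (mod 17)
10^8 ≡ 16 (mod 17)
10^8 = 10^(8) ≡ 16 (mod 17).
Result is 16 ≡ −1, so (10/17) = −1.

-1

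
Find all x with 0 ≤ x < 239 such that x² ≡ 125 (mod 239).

84, 155

Since 239 ≡ 3 (mod 4), a square root of 125 is 125^((239+1)/4) = 125^60 mod 239.
Repeated squaring: 125^2≡90, 125^4≡213, 125^8≡198, 125^16≡8, 125^32≡64 (mod 239).
125^60 = 125^(32+16+8+4) ≡ 155 (mod 239).
Check: 155² = 24025 ≡ 125 (mod 239). The two roots are 84 and 155.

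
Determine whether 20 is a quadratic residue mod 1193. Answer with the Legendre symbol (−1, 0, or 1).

Euler's criterion: (20/1193) ≡ 20^596 (mod 1193).
20^2 ≡ 400 (mod 1193)
20^4 ≡ 138 (mod 1193)
20^8 ≡ 1149 (mod 1193)
20^16 ≡ 743 (mod 1193)
20^32 ≡ 883 (mod 1193)
20^64 ≡ 660 (mod 1193)
20^128 ≡ 155 (mod 1193)
20^256 ≡ 165 (mod 1193)
20^512 ≡ 979 (mod 1193)
20^596 = 20^(512+64+16+4) ≡ 1192 (mod 1193).
Result is 1192 ≡ −1, so (20/1193) = −1.

-1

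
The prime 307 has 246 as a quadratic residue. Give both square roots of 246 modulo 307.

Since 307 ≡ 3 (mod 4), a square root of 246 is 246^((307+1)/4) = 246^77 mod 307.
Repeated squaring: 246^2≡37, 246^4≡141, 246^8≡233, 246^16≡257, 246^32≡44, 246^64≡94 (mod 307).
246^77 = 246^(64+8+4+1) ≡ 89 (mod 307).
Check: 89² = 7921 ≡ 246 (mod 307). The two roots are 89 and 218.

89, 218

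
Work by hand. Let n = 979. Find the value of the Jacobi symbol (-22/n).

0

First reduce: -22 ≡ 957 (mod 979).
Reciprocity: 957 ≡ 1 and 979 ≡ 3 (mod 4), so (957/979) = +(979/957).
Reduce top mod 957: now compute (22/957).
Pull out 2: since 957 ≡ 5 (mod 8), (2/957) = -1.
Reciprocity: 11 ≡ 3 and 957 ≡ 1 (mod 4), so (11/957) = +(957/11).
Reduce top mod 11: now compute (0/11).
Top reduces to 0: gcd > 1, so the symbol is 0.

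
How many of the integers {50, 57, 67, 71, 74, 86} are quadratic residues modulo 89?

(50/89) = +1 → QR.
(57/89) = +1 → QR.
(67/89) = +1 → QR.
(71/89) = +1 → QR.
(74/89) = -1 → non-residue.
(86/89) = -1 → non-residue.
Total quadratic residues among the 6: 4.

4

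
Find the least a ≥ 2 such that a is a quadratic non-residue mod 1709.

(2/1709) = −1, so 2 is the smallest positive non-residue mod 1709.

2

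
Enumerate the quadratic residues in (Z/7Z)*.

Square k = 1,…,3 (k and 7−k give the same square):
1²=1, 2²=4, 3²≡2 (mod 7).
So the quadratic residues mod 7 are {1, 2, 4}.

1 2 4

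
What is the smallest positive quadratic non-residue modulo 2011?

2

(2/2011) = −1, so 2 is the smallest positive non-residue mod 2011.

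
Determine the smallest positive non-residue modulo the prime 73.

(2/73) = +1, so 2 is a residue.
(3/73) = +1, so 3 is a residue.
(4/73) = +1, so 4 is a residue.
(5/73) = −1, so 5 is the smallest positive non-residue mod 73.

5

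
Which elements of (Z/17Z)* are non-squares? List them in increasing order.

3, 5, 6, 7, 10, 11, 12, 14

Square k = 1,…,8 (k and 17−k give the same square):
1²=1, 2²=4, 3²=9, 4²=16, 5²≡8, 6²≡2, 7²≡15, 8²≡13 (mod 17).
The residues are {1, 2, 4, 8, 9, 13, 15, 16}; the non-residues are the remaining 8 nonzero classes.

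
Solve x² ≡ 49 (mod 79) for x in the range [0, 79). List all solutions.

Since 79 ≡ 3 (mod 4), a square root of 49 is 49^((79+1)/4) = 49^20 mod 79.
Repeated squaring: 49^2≡31, 49^4≡13, 49^8≡11, 49^16≡42 (mod 79).
49^20 = 49^(16+4) ≡ 72 (mod 79).
Check: 72² = 5184 ≡ 49 (mod 79). The two roots are 7 and 72.

7, 72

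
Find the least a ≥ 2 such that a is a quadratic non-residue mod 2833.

(2/2833) = +1, so 2 is a residue.
(3/2833) = +1, so 3 is a residue.
(4/2833) = +1, so 4 is a residue.
(5/2833) = −1, so 5 is the smallest positive non-residue mod 2833.

5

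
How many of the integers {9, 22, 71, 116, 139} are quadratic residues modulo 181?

3

(9/181) = +1 → QR.
(22/181) = -1 → non-residue.
(71/181) = -1 → non-residue.
(116/181) = +1 → QR.
(139/181) = +1 → QR.
Total quadratic residues among the 5: 3.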